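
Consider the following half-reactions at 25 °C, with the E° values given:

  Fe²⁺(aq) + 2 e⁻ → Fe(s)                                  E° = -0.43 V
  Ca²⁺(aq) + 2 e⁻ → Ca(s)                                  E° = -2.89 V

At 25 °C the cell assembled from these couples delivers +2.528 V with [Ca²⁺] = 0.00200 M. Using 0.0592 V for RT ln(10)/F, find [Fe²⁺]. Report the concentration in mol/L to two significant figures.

Fe²⁺/Fe is the cathode, Ca²⁺/Ca the anode: E°cell = +2.46 V, n = 2.
Overall reaction: Fe²⁺(aq) + Ca(s) → Fe(s) + Ca²⁺(aq); Q = [Ca²⁺]^1/[Fe²⁺]^1.
From E = E° − (0.0592/n) log Q: log Q = (E° − E)·n/0.0592 = (+2.46 − (+2.528))·2/0.0592 = -2.2973.
So 1·log[Fe²⁺] = 1·log(0.002) − log Q = -2.6990 − (-2.2973) = -0.4017; [Fe²⁺] = 10^(-0.4017) ≈ 0.40 M.

0.40 M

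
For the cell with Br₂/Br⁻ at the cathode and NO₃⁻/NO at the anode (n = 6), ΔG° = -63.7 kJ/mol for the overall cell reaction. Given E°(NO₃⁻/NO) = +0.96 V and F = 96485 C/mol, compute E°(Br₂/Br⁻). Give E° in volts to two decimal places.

E°cell = −ΔG°/(nF) = −(-63.7×10³)/((6)(96485)) = +0.110 V.
Since Br₂/Br⁻ is the cathode and NO₃⁻/NO the anode, E°cell = E°(Br₂/Br⁻) − E°(NO₃⁻/NO).
So E°(Br₂/Br⁻) = E°cell + E°(NO₃⁻/NO) = +0.110 + (+0.96) = +1.07 V.

+1.07 V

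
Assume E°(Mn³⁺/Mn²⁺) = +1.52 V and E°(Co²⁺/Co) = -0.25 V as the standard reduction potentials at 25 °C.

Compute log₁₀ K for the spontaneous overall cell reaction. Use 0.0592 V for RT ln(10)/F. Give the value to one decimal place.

Cathode: Mn³⁺/Mn²⁺; anode: Co²⁺/Co. E°cell = +1.77 V, n = 2.
log K = nE°cell / 0.0592 = (2)(+1.77) / 0.0592 = 59.8.

59.8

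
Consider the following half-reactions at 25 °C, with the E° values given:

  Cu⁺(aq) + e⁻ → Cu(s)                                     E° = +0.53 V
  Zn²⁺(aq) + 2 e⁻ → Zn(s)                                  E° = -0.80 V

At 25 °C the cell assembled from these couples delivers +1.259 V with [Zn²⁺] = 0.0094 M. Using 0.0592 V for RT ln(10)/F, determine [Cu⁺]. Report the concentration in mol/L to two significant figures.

Cu⁺/Cu is the cathode, Zn²⁺/Zn the anode: E°cell = +1.33 V, n = 2.
Overall reaction: 2 Cu⁺(aq) + Zn(s) → 2 Cu(s) + Zn²⁺(aq); Q = [Zn²⁺]^1/[Cu⁺]^2.
From E = E° − (0.0592/n) log Q: log Q = (E° − E)·n/0.0592 = (+1.33 − (+1.259))·2/0.0592 = 2.3986.
So 2·log[Cu⁺] = 1·log(0.0094) − log Q = -2.0269 − (2.3986) = -4.4255; log[Cu⁺] = -4.4255 / 2 = -2.2128; [Cu⁺] = 10^(-2.2128) ≈ 0.0061 M.

0.0061 M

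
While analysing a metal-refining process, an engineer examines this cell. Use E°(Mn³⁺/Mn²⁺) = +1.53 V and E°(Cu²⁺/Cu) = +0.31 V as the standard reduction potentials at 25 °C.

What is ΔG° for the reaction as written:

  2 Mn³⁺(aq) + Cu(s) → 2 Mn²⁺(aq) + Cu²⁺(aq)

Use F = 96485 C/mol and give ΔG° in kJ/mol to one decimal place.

As written, Mn³⁺/Mn²⁺ is reduced (cathode) and Cu²⁺/Cu is oxidised (anode), so E°cell = (+1.53) − (+0.31) = +1.22 V.
Balancing electrons gives n = 2.
ΔG° = −nFE° = −(2)(96485)(+1.22) = -235,423 J = -235.4 kJ/mol.

-235.4 kJ/mol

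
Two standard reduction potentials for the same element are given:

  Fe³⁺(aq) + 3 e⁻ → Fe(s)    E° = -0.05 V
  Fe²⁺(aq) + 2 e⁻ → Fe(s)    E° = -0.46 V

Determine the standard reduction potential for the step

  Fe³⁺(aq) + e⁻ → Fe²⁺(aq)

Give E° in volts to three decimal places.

Sequential free energies add, so n₃E°₃ = n₁E°₁ + n₂E°₂.
With n₃ = 3, and the known step contributing 2×(-0.46) V, the unknown satisfies 1·E° = 3×(-0.05) − 2×(-0.46) = +0.770.
E° = +0.770 / 1 = +0.770 V.

+0.770 V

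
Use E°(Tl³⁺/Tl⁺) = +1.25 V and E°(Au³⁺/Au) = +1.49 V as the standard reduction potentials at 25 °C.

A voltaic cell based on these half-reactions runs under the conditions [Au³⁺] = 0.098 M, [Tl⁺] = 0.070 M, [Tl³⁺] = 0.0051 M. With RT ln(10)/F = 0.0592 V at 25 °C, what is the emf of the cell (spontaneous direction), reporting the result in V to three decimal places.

Au³⁺/Au is the cathode (higher E°), Tl³⁺/Tl⁺ the anode: E°cell = +1.49 − (+1.25) = +0.24 V, n = 6.
Overall: 2 Au³⁺(aq) + 3 Tl⁺(aq) → 2 Au(s) + 3 Tl³⁺(aq)
Q = [Tl³⁺]^3 / ([Au³⁺]^2·[Tl⁺]^3); log Q = -1.395.
E = E° − (0.0592/n) log Q = +0.24 − (0.0592/6)(-1.395) = +0.254 V.

+0.254 V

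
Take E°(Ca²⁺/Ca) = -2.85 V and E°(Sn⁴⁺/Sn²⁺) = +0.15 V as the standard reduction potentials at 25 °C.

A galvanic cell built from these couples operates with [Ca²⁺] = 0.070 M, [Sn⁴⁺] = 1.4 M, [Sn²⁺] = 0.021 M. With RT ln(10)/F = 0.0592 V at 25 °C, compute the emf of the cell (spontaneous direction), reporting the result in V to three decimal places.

Sn⁴⁺/Sn²⁺ is the cathode (higher E°), Ca²⁺/Ca the anode: E°cell = +0.15 − (-2.85) = +3.00 V, n = 2.
Overall: Sn⁴⁺(aq) + Ca(s) → Sn²⁺(aq) + Ca²⁺(aq)
Q = [Sn²⁺]·[Ca²⁺] / ([Sn⁴⁺]); log Q = -2.979.
E = E° − (0.0592/n) log Q = +3.00 − (0.0592/2)(-2.979) = +3.088 V.

+3.088 V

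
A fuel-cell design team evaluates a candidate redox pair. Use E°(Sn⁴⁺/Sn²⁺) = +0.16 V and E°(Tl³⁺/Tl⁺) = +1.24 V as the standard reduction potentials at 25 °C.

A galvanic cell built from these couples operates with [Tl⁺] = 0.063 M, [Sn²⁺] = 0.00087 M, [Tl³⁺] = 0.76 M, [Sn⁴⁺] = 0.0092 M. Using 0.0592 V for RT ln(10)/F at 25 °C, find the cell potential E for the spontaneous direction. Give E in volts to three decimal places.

+1.082 V

Tl³⁺/Tl⁺ is the cathode (higher E°), Sn⁴⁺/Sn²⁺ the anode: E°cell = +1.24 − (+0.16) = +1.08 V, n = 2.
Overall: Tl³⁺(aq) + Sn²⁺(aq) → Tl⁺(aq) + Sn⁴⁺(aq)
Q = [Tl⁺]·[Sn⁴⁺] / ([Tl³⁺]·[Sn²⁺]); log Q = -0.057.
E = E° − (0.0592/n) log Q = +1.08 − (0.0592/2)(-0.057) = +1.082 V.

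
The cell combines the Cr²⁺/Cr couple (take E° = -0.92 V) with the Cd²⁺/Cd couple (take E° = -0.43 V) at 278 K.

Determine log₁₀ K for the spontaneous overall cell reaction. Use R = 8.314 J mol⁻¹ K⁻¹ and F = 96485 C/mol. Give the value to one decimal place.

17.8

Cathode: Cd²⁺/Cd; anode: Cr²⁺/Cr. E°cell = (-0.43) − (-0.92) = +0.49 V, with n = 2.
ΔG° = −nFE° = −RT ln K, so ln K = nFE°/(RT) = (2)(96485)(+0.49) / ((8.314)(278)) = 40.910.
log₁₀ K = 40.910 / ln 10 = 17.8.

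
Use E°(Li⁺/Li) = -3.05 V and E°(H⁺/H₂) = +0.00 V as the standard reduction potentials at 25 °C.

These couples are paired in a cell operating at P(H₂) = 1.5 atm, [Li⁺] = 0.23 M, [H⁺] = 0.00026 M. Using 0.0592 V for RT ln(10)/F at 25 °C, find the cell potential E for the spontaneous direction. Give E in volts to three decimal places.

+2.870 V

H⁺/H₂ is the cathode (higher E°), Li⁺/Li the anode: E°cell = +0.00 − (-3.05) = +3.05 V, n = 2.
Overall: 2 H⁺(aq) + 2 Li(s) → H₂(g) + 2 Li⁺(aq)
Q = P(H₂)·[Li⁺]^2 / ([H⁺]^2); log Q = 6.070.
E = E° − (0.0592/n) log Q = +3.05 − (0.0592/2)(6.070) = +2.870 V.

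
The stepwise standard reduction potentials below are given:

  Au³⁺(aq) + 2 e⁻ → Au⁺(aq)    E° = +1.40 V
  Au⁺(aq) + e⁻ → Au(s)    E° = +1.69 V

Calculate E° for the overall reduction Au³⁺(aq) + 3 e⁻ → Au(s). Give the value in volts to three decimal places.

Standard free energies of sequential steps add: ΔG°₃ = ΔG°₁ + ΔG°₂, so n₃E°₃ = n₁E°₁ + n₂E°₂.
E°₃ = (2×+1.40 + 1×+1.69) / 3 = (+4.490) / 3 = +1.497 V.

+1.497 V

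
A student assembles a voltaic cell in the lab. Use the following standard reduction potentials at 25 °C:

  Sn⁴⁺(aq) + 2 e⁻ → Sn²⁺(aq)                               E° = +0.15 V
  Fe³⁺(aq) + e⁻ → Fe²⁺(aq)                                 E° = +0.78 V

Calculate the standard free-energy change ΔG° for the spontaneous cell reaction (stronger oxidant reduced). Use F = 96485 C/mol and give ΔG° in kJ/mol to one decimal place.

-121.6 kJ/mol

Fe³⁺/Fe²⁺ (E° = +0.78 V) is the cathode; Sn⁴⁺/Sn²⁺ (E° = +0.15 V) is the anode, so E°cell = +0.63 V.
Balancing electrons gives n = 2 (lcm of 1 and 2).
ΔG° = −nFE° = −(2)(96485)(+0.63) = -121,571 J = -121.6 kJ/mol.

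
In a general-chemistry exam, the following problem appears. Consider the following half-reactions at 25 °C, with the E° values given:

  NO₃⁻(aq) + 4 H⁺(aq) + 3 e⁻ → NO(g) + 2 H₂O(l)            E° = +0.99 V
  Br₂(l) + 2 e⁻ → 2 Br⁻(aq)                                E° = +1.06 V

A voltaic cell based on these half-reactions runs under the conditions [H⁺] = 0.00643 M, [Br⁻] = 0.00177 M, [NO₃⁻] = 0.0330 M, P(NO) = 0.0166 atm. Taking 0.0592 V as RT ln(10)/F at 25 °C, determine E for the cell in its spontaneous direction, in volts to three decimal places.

Br₂/Br⁻ is the cathode (higher E°), NO₃⁻/NO the anode: E°cell = +1.06 − (+0.99) = +0.07 V, n = 6.
Overall: 3 Br₂(l) + 2 NO(g) + 4 H₂O(l) → 6 Br⁻(aq) + 2 NO₃⁻(aq) + 8 H⁺(aq)
Q = [Br⁻]^6·[NO₃⁻]^2·[H⁺]^8 / (P(NO)^2); log Q = -33.450.
E = E° − (0.0592/n) log Q = +0.07 − (0.0592/6)(-33.450) = +0.400 V.

+0.400 V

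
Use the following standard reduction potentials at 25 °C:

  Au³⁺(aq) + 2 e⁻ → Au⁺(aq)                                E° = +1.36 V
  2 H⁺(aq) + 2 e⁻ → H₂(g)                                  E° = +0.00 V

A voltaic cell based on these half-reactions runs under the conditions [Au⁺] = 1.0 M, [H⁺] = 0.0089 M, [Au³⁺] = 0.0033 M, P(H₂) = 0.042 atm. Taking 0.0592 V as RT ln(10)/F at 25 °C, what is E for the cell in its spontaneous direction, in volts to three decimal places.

Au³⁺/Au⁺ is the cathode (higher E°), H⁺/H₂ the anode: E°cell = +1.36 − (+0.00) = +1.36 V, n = 2.
Overall: Au³⁺(aq) + H₂(g) → Au⁺(aq) + 2 H⁺(aq)
Q = [Au⁺]·[H⁺]^2 / ([Au³⁺]·P(H₂)); log Q = -0.243.
E = E° − (0.0592/n) log Q = +1.36 − (0.0592/2)(-0.243) = +1.367 V.

+1.367 V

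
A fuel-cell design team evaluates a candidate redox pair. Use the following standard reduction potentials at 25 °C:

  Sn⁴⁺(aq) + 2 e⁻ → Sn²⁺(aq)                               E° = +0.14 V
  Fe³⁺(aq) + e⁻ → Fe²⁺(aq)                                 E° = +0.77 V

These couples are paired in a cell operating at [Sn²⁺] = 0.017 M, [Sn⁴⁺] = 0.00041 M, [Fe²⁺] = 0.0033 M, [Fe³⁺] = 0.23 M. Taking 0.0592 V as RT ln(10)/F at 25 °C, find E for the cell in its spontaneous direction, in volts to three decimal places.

+0.787 V

Fe³⁺/Fe²⁺ is the cathode (higher E°), Sn⁴⁺/Sn²⁺ the anode: E°cell = +0.77 − (+0.14) = +0.63 V, n = 2.
Overall: 2 Fe³⁺(aq) + Sn²⁺(aq) → 2 Fe²⁺(aq) + Sn⁴⁺(aq)
Q = [Fe²⁺]^2·[Sn⁴⁺] / ([Fe³⁺]^2·[Sn²⁺]); log Q = -5.304.
E = E° − (0.0592/n) log Q = +0.63 − (0.0592/2)(-5.304) = +0.787 V.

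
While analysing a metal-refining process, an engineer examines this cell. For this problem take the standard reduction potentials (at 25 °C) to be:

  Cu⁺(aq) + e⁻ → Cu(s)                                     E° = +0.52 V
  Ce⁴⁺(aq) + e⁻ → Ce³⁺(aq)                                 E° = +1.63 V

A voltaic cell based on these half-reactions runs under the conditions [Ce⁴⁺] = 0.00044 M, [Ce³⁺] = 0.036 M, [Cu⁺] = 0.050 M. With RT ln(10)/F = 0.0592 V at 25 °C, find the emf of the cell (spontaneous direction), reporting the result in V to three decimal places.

+1.074 V

Ce⁴⁺/Ce³⁺ is the cathode (higher E°), Cu⁺/Cu the anode: E°cell = +1.63 − (+0.52) = +1.11 V, n = 1.
Overall: Ce⁴⁺(aq) + Cu(s) → Ce³⁺(aq) + Cu⁺(aq)
Q = [Ce³⁺]·[Cu⁺] / ([Ce⁴⁺]); log Q = 0.612.
E = E° − (0.0592/n) log Q = +1.11 − (0.0592/1)(0.612) = +1.074 V.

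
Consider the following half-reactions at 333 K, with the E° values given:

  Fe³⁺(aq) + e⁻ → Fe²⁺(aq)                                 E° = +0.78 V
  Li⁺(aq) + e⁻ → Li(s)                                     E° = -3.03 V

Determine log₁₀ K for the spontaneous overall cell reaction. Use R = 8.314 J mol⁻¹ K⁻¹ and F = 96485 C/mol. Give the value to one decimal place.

Cathode: Fe³⁺/Fe²⁺; anode: Li⁺/Li. E°cell = (+0.78) − (-3.03) = +3.81 V, with n = 1.
ΔG° = −nFE° = −RT ln K, so ln K = nFE°/(RT) = (1)(96485)(+3.81) / ((8.314)(333)) = 132.779.
log₁₀ K = 132.779 / ln 10 = 57.7.

57.7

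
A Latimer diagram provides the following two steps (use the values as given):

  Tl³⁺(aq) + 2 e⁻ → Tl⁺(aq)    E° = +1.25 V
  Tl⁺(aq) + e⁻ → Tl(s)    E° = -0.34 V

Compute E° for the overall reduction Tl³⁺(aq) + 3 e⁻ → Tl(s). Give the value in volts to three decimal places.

Adding the free-energy changes (−nFE°) of the two steps gives −n₃FE°₃ = −n₁FE°₁ − n₂FE°₂.
E°₃ = (2×+1.25 + 1×-0.34) / 3 = (+2.160) / 3 = +0.720 V.
Simply averaging or adding the two E° values would be wrong; the electron-weighted sum is required.

+0.720 V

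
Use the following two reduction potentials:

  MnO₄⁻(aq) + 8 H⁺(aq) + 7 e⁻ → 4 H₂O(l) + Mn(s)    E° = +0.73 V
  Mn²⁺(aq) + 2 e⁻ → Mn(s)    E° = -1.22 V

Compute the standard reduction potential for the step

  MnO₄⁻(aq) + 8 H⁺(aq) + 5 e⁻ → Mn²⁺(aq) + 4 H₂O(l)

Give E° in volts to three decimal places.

+1.510 V

Sequential free energies add, so n₃E°₃ = n₁E°₁ + n₂E°₂.
With n₃ = 7, and the known step contributing 2×(-1.22) V, the unknown satisfies 5·E° = 7×(+0.73) − 2×(-1.22) = +7.550.
E° = +7.550 / 5 = +1.510 V.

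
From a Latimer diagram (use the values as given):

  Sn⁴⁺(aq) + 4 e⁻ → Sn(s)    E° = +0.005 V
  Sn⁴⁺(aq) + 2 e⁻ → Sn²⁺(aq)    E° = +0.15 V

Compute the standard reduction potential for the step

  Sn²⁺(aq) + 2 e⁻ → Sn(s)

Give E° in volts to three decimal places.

Sequential free energies add, so n₃E°₃ = n₁E°₁ + n₂E°₂.
With n₃ = 4, and the known step contributing 2×(+0.15) V, the unknown satisfies 2·E° = 4×(+0.005) − 2×(+0.15) = -0.280.
E° = -0.280 / 2 = -0.140 V.

-0.140 V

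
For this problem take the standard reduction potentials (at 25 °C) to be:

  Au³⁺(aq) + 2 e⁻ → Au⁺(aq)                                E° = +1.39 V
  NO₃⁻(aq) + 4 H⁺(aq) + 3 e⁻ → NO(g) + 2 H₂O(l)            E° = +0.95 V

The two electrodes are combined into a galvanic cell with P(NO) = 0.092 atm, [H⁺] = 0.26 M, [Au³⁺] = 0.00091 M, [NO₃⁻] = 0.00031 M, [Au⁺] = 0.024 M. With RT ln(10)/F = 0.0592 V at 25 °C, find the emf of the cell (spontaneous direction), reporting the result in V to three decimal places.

+0.493 V

Au³⁺/Au⁺ is the cathode (higher E°), NO₃⁻/NO the anode: E°cell = +1.39 − (+0.95) = +0.44 V, n = 6.
Overall: 3 Au³⁺(aq) + 2 NO(g) + 4 H₂O(l) → 3 Au⁺(aq) + 2 NO₃⁻(aq) + 8 H⁺(aq)
Q = [Au⁺]^3·[NO₃⁻]^2·[H⁺]^8 / ([Au³⁺]^3·P(NO)^2); log Q = -5.362.
E = E° − (0.0592/n) log Q = +0.44 − (0.0592/6)(-5.362) = +0.493 V.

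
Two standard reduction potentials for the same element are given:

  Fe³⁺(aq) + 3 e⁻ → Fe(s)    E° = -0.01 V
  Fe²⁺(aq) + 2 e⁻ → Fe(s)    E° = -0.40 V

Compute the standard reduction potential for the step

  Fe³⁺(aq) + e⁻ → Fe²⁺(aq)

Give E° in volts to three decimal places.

Sequential free energies add, so n₃E°₃ = n₁E°₁ + n₂E°₂.
With n₃ = 3, and the known step contributing 2×(-0.40) V, the unknown satisfies 1·E° = 3×(-0.01) − 2×(-0.40) = +0.770.
E° = +0.770 / 1 = +0.770 V.

+0.770 V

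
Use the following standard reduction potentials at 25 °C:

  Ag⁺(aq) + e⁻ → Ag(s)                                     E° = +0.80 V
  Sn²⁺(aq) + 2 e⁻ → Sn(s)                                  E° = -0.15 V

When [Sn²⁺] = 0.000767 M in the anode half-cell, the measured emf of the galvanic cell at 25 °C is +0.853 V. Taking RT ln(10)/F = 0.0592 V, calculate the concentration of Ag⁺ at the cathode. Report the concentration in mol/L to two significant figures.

0.00064 M

Ag⁺/Ag is the cathode, Sn²⁺/Sn the anode: E°cell = +0.95 V, n = 2.
Overall reaction: 2 Ag⁺(aq) + Sn(s) → 2 Ag(s) + Sn²⁺(aq); Q = [Sn²⁺]^1/[Ag⁺]^2.
From E = E° − (0.0592/n) log Q: log Q = (E° − E)·n/0.0592 = (+0.95 − (+0.853))·2/0.0592 = 3.2770.
So 2·log[Ag⁺] = 1·log(0.000767) − log Q = -3.1152 − (3.2770) = -6.3922; log[Ag⁺] = -6.3922 / 2 = -3.1961; [Ag⁺] = 10^(-3.1961) ≈ 0.00064 M.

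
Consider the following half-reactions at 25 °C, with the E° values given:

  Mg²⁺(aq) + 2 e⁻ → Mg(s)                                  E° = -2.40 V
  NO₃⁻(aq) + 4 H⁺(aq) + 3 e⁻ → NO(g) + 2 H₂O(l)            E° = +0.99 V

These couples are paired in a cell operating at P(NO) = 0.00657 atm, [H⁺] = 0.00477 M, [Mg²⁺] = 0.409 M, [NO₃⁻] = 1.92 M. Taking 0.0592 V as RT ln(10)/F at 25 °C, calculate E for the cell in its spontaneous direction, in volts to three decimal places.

+3.267 V

NO₃⁻/NO is the cathode (higher E°), Mg²⁺/Mg the anode: E°cell = +0.99 − (-2.40) = +3.39 V, n = 6.
Overall: 2 NO₃⁻(aq) + 8 H⁺(aq) + 3 Mg(s) → 2 NO(g) + 4 H₂O(l) + 3 Mg²⁺(aq)
Q = P(NO)^2·[Mg²⁺]^3 / ([NO₃⁻]^2·[H⁺]^8); log Q = 12.476.
E = E° − (0.0592/n) log Q = +3.39 − (0.0592/6)(12.476) = +3.267 V.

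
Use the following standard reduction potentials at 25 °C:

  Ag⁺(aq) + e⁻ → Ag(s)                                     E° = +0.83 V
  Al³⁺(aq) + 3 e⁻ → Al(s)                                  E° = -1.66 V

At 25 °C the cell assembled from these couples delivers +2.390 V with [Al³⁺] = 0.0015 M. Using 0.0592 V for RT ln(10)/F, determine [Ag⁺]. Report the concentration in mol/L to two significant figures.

Ag⁺/Ag is the cathode, Al³⁺/Al the anode: E°cell = +2.49 V, n = 3.
Overall reaction: 3 Ag⁺(aq) + Al(s) → 3 Ag(s) + Al³⁺(aq); Q = [Al³⁺]^1/[Ag⁺]^3.
From E = E° − (0.0592/n) log Q: log Q = (E° − E)·n/0.0592 = (+2.49 − (+2.390))·3/0.0592 = 5.0676.
So 3·log[Ag⁺] = 1·log(0.0015) − log Q = -2.8239 − (5.0676) = -7.8915; log[Ag⁺] = -7.8915 / 3 = -2.6305; [Ag⁺] = 10^(-2.6305) ≈ 0.0023 M.

0.0023 M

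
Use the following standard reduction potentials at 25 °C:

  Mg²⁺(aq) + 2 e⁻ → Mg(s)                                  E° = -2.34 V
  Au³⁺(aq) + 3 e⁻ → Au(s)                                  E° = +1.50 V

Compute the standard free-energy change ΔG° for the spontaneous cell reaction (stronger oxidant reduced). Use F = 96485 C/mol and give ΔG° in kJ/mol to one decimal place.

-2223.0 kJ/mol

Au³⁺/Au (E° = +1.50 V) is the cathode; Mg²⁺/Mg (E° = -2.34 V) is the anode, so E°cell = +3.84 V.
Balancing electrons gives n = 6 (lcm of 3 and 2).
ΔG° = −nFE° = −(6)(96485)(+3.84) = -2,223,014 J = -2223.0 kJ/mol.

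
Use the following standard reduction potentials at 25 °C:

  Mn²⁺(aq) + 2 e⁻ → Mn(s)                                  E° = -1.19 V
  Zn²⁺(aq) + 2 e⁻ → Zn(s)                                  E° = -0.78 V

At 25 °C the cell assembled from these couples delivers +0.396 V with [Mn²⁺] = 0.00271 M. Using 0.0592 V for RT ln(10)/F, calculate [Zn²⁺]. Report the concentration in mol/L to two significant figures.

0.00091 M

Zn²⁺/Zn is the cathode, Mn²⁺/Mn the anode: E°cell = +0.41 V, n = 2.
Overall reaction: Zn²⁺(aq) + Mn(s) → Zn(s) + Mn²⁺(aq); Q = [Mn²⁺]^1/[Zn²⁺]^1.
From E = E° − (0.0592/n) log Q: log Q = (E° − E)·n/0.0592 = (+0.41 − (+0.396))·2/0.0592 = 0.4730.
So 1·log[Zn²⁺] = 1·log(0.00271) − log Q = -2.5670 − (0.4730) = -3.0400; [Zn²⁺] = 10^(-3.0400) ≈ 0.00091 M.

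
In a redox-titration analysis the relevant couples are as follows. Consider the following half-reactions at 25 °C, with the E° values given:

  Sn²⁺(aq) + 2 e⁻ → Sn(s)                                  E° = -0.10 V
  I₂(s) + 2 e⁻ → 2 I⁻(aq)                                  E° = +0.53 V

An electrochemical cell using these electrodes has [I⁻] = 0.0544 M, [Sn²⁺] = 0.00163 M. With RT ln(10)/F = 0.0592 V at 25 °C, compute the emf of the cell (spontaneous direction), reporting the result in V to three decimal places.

I₂/I⁻ is the cathode (higher E°), Sn²⁺/Sn the anode: E°cell = +0.53 − (-0.10) = +0.63 V, n = 2.
Overall: I₂(s) + Sn(s) → 2 I⁻(aq) + Sn²⁺(aq)
Q = [I⁻]^2·[Sn²⁺]; log Q = -5.317.
E = E° − (0.0592/n) log Q = +0.63 − (0.0592/2)(-5.317) = +0.787 V.

+0.787 V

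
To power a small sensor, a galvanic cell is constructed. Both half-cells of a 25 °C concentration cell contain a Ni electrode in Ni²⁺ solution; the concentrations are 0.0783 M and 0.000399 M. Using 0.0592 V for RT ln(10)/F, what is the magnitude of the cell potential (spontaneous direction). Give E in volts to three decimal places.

+0.068 V

For a concentration cell E°cell = 0. The 0.0783 M side is the cathode (reduction is favoured where [Ni²⁺] is higher).
With n = 2, E = −(0.0592/2) log([Ni²⁺]ₐₙ/[Ni²⁺]꜀ₐₜ) = −(0.0592/2) log(0.000399/0.0783) = −(0.0592/2)(-2.293) = +0.068 V.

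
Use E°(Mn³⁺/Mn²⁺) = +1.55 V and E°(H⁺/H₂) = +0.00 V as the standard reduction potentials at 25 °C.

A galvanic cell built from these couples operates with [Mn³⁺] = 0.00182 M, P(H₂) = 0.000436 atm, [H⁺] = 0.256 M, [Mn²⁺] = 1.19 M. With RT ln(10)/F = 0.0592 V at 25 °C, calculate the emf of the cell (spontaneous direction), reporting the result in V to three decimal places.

Mn³⁺/Mn²⁺ is the cathode (higher E°), H⁺/H₂ the anode: E°cell = +1.55 − (+0.00) = +1.55 V, n = 2.
Overall: 2 Mn³⁺(aq) + H₂(g) → 2 Mn²⁺(aq) + 2 H⁺(aq)
Q = [Mn²⁺]^2·[H⁺]^2 / ([Mn³⁺]^2·P(H₂)); log Q = 7.808.
E = E° − (0.0592/n) log Q = +1.55 − (0.0592/2)(7.808) = +1.319 V.

+1.319 V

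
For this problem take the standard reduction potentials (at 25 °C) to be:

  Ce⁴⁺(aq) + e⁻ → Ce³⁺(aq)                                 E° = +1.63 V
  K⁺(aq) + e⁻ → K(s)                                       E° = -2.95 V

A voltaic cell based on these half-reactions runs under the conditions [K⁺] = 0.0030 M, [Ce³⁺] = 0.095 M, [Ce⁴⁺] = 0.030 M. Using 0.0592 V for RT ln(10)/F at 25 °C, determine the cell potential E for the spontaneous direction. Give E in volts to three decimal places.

Ce⁴⁺/Ce³⁺ is the cathode (higher E°), K⁺/K the anode: E°cell = +1.63 − (-2.95) = +4.58 V, n = 1.
Overall: Ce⁴⁺(aq) + K(s) → Ce³⁺(aq) + K⁺(aq)
Q = [Ce³⁺]·[K⁺] / ([Ce⁴⁺]); log Q = -2.022.
E = E° − (0.0592/n) log Q = +4.58 − (0.0592/1)(-2.022) = +4.700 V.

+4.700 V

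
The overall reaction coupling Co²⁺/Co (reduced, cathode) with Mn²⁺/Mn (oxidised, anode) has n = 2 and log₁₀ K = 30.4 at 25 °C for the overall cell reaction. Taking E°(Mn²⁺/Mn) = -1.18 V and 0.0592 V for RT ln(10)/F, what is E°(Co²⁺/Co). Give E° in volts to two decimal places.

E°cell = (0.0592/n)·log K = (0.0592/2)(30.4) = +0.900 V.
Since Co²⁺/Co is the cathode and Mn²⁺/Mn the anode, E°cell = E°(Co²⁺/Co) − E°(Mn²⁺/Mn).
So E°(Co²⁺/Co) = E°cell + E°(Mn²⁺/Mn) = +0.900 + (-1.18) = -0.28 V.

-0.28 V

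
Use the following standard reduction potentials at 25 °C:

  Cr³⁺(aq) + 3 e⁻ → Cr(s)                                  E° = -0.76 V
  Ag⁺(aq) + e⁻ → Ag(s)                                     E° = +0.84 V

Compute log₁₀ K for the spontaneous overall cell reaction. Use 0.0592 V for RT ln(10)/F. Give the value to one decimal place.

81.1

Cathode: Ag⁺/Ag; anode: Cr³⁺/Cr. E°cell = +1.60 V, n = 3.
log K = nE°cell / 0.0592 = (3)(+1.60) / 0.0592 = 81.1.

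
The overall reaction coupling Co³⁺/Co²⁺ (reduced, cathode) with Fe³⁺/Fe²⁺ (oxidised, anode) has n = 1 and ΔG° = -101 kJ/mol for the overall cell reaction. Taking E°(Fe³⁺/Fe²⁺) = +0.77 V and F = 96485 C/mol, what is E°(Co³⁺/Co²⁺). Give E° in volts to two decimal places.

E°cell = −ΔG°/(nF) = −(-101×10³)/((1)(96485)) = +1.047 V.
Since Co³⁺/Co²⁺ is the cathode and Fe³⁺/Fe²⁺ the anode, E°cell = E°(Co³⁺/Co²⁺) − E°(Fe³⁺/Fe²⁺).
So E°(Co³⁺/Co²⁺) = E°cell + E°(Fe³⁺/Fe²⁺) = +1.047 + (+0.77) = +1.82 V.

+1.82 V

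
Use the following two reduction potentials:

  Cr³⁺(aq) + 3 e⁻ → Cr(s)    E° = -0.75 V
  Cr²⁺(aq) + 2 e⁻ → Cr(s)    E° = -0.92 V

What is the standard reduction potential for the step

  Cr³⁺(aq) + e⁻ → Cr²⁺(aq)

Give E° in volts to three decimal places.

Sequential free energies add, so n₃E°₃ = n₁E°₁ + n₂E°₂.
With n₃ = 3, and the known step contributing 2×(-0.92) V, the unknown satisfies 1·E° = 3×(-0.75) − 2×(-0.92) = -0.410.
E° = -0.410 / 1 = -0.410 V.

-0.410 V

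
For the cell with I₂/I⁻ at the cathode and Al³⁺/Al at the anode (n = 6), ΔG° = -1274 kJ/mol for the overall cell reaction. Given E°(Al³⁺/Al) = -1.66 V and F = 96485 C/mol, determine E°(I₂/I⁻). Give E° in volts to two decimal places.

+0.54 V

E°cell = −ΔG°/(nF) = −(-1274×10³)/((6)(96485)) = +2.201 V.
Since I₂/I⁻ is the cathode and Al³⁺/Al the anode, E°cell = E°(I₂/I⁻) − E°(Al³⁺/Al).
So E°(I₂/I⁻) = E°cell + E°(Al³⁺/Al) = +2.201 + (-1.66) = +0.54 V.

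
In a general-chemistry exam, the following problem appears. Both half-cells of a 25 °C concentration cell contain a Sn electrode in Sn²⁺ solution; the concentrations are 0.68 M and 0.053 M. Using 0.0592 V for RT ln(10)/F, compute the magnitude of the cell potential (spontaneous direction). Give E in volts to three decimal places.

For a concentration cell E°cell = 0. The 0.68 M side is the cathode (reduction is favoured where [Sn²⁺] is higher).
With n = 2, E = −(0.0592/2) log([Sn²⁺]ₐₙ/[Sn²⁺]꜀ₐₜ) = −(0.0592/2) log(0.053/0.68) = −(0.0592/2)(-1.108) = +0.033 V.

+0.033 V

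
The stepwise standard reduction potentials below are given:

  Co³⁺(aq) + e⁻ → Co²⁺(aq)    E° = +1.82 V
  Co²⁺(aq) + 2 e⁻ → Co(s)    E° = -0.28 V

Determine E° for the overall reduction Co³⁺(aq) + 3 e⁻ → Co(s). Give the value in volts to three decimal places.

+0.420 V

Standard free energies of sequential steps add: ΔG°₃ = ΔG°₁ + ΔG°₂, so n₃E°₃ = n₁E°₁ + n₂E°₂.
E°₃ = (1×+1.82 + 2×-0.28) / 3 = (+1.260) / 3 = +0.420 V.
E° values themselves are not directly additive — weighting by electron count is essential.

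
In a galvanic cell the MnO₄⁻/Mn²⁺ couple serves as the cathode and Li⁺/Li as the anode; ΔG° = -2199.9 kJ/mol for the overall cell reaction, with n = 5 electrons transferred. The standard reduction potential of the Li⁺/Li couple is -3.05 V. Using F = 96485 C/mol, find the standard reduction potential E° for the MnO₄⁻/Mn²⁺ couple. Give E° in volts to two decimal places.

E°cell = −ΔG°/(nF) = −(-2199.9×10³)/((5)(96485)) = +4.560 V.
Since MnO₄⁻/Mn²⁺ is the cathode and Li⁺/Li the anode, E°cell = E°(MnO₄⁻/Mn²⁺) − E°(Li⁺/Li).
So E°(MnO₄⁻/Mn²⁺) = E°cell + E°(Li⁺/Li) = +4.560 + (-3.05) = +1.51 V.

+1.51 V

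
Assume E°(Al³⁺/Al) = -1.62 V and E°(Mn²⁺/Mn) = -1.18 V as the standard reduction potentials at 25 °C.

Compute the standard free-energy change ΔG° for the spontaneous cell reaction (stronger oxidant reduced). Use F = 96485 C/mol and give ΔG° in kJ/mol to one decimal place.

-254.7 kJ/mol

Mn²⁺/Mn (E° = -1.18 V) is the cathode; Al³⁺/Al (E° = -1.62 V) is the anode, so E°cell = +0.44 V.
Balancing electrons gives n = 6 (lcm of 2 and 3).
ΔG° = −nFE° = −(6)(96485)(+0.44) = -254,720 J = -254.7 kJ/mol.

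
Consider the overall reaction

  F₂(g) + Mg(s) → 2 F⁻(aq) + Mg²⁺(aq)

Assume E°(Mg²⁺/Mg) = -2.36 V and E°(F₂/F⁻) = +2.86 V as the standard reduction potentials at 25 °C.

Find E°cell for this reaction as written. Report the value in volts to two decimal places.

The F₂/F⁻ couple has the higher reduction potential, so it is the cathode; Mg²⁺/Mg is oxidised at the anode.
E°cell = E°(cathode) − E°(anode) = (+2.86) − (-2.36) = +5.22 V.
Since E°cell > 0, the reaction is spontaneous under standard conditions.

+5.22 V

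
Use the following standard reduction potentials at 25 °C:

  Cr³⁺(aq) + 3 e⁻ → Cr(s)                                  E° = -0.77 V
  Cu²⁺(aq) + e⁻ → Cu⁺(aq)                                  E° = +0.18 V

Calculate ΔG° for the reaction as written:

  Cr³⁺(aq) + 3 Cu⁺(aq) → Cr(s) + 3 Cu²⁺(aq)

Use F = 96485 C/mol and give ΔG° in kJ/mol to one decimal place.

+275.0 kJ/mol

As written, Cr³⁺/Cr is reduced (cathode) and Cu²⁺/Cu⁺ is oxidised (anode), so E°cell = (-0.77) − (+0.18) = -0.95 V.
Balancing electrons gives n = 3.
ΔG° = −nFE° = −(3)(96485)(-0.95) = 274,982 J = +275.0 kJ/mol.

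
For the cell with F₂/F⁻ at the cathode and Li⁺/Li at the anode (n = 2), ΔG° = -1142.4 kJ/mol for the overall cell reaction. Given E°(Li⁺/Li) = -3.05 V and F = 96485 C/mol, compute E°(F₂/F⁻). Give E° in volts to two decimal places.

+2.87 V

E°cell = −ΔG°/(nF) = −(-1142.4×10³)/((2)(96485)) = +5.920 V.
Since F₂/F⁻ is the cathode and Li⁺/Li the anode, E°cell = E°(F₂/F⁻) − E°(Li⁺/Li).
So E°(F₂/F⁻) = E°cell + E°(Li⁺/Li) = +5.920 + (-3.05) = +2.87 V.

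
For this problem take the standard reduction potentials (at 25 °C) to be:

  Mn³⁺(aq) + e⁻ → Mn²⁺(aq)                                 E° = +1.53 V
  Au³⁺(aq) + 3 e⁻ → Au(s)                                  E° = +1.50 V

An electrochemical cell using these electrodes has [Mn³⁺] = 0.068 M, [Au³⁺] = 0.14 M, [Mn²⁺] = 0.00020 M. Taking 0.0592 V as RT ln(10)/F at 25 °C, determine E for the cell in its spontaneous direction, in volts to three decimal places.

Mn³⁺/Mn²⁺ is the cathode (higher E°), Au³⁺/Au the anode: E°cell = +1.53 − (+1.50) = +0.03 V, n = 3.
Overall: 3 Mn³⁺(aq) + Au(s) → 3 Mn²⁺(aq) + Au³⁺(aq)
Q = [Mn²⁺]^3·[Au³⁺] / ([Mn³⁺]^3); log Q = -8.448.
E = E° − (0.0592/n) log Q = +0.03 − (0.0592/3)(-8.448) = +0.197 V.

+0.197 V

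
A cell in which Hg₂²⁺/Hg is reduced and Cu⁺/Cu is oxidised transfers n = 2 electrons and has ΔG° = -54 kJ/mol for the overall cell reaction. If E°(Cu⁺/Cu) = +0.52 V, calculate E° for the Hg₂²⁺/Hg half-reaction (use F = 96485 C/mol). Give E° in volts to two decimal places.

+0.80 V

E°cell = −ΔG°/(nF) = −(-54×10³)/((2)(96485)) = +0.280 V.
Since Hg₂²⁺/Hg is the cathode and Cu⁺/Cu the anode, E°cell = E°(Hg₂²⁺/Hg) − E°(Cu⁺/Cu).
So E°(Hg₂²⁺/Hg) = E°cell + E°(Cu⁺/Cu) = +0.280 + (+0.52) = +0.80 V.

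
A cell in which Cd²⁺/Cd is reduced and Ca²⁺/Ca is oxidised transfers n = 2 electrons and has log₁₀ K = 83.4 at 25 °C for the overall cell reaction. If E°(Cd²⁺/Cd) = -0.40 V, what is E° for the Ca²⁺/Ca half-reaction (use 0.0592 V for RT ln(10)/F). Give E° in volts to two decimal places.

E°cell = (0.0592/n)·log K = (0.0592/2)(83.4) = +2.469 V.
Since Cd²⁺/Cd is the cathode and Ca²⁺/Ca the anode, E°cell = E°(Cd²⁺/Cd) − E°(Ca²⁺/Ca).
So E°(Ca²⁺/Ca) = E°(Cd²⁺/Cd) − E°cell = (-0.40) − (+2.469) = -2.87 V.

-2.87 V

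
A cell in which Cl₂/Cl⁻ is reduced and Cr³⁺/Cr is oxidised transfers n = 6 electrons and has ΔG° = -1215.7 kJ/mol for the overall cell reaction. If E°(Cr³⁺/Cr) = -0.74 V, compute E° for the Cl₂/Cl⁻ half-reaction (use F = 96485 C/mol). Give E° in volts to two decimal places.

+1.36 V

E°cell = −ΔG°/(nF) = −(-1215.7×10³)/((6)(96485)) = +2.100 V.
Since Cl₂/Cl⁻ is the cathode and Cr³⁺/Cr the anode, E°cell = E°(Cl₂/Cl⁻) − E°(Cr³⁺/Cr).
So E°(Cl₂/Cl⁻) = E°cell + E°(Cr³⁺/Cr) = +2.100 + (-0.74) = +1.36 V.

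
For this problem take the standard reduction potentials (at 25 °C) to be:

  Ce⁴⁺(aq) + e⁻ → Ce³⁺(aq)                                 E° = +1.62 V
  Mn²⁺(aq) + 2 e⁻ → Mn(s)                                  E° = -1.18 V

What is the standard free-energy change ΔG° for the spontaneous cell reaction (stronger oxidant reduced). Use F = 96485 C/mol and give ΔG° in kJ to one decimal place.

-540.3 kJ

Ce⁴⁺/Ce³⁺ (E° = +1.62 V) is the cathode; Mn²⁺/Mn (E° = -1.18 V) is the anode, so E°cell = +2.80 V.
Balancing electrons gives n = 2 (lcm of 1 and 2).
ΔG° = −nFE° = −(2)(96485)(+2.80) = -540,316 J = -540.3 kJ.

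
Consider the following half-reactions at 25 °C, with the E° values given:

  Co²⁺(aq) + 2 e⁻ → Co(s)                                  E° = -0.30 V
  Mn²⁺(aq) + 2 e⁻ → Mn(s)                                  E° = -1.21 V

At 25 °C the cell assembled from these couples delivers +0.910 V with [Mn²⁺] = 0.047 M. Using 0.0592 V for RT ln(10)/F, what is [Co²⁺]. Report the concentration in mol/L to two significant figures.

0.047 M

Co²⁺/Co is the cathode, Mn²⁺/Mn the anode: E°cell = +0.91 V, n = 2.
Overall reaction: Co²⁺(aq) + Mn(s) → Co(s) + Mn²⁺(aq); Q = [Mn²⁺]^1/[Co²⁺]^1.
From E = E° − (0.0592/n) log Q: log Q = (E° − E)·n/0.0592 = (+0.91 − (+0.910))·2/0.0592 = 0.0000.
So 1·log[Co²⁺] = 1·log(0.047) − log Q = -1.3279 − (0.0000) = -1.3279; [Co²⁺] = 10^(-1.3279) ≈ 0.047 M.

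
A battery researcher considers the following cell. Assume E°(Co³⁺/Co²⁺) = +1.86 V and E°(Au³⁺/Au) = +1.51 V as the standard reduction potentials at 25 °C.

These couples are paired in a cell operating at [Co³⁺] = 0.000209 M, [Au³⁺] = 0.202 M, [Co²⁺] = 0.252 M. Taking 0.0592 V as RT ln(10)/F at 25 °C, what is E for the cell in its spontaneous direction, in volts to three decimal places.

Co³⁺/Co²⁺ is the cathode (higher E°), Au³⁺/Au the anode: E°cell = +1.86 − (+1.51) = +0.35 V, n = 3.
Overall: 3 Co³⁺(aq) + Au(s) → 3 Co²⁺(aq) + Au³⁺(aq)
Q = [Co²⁺]^3·[Au³⁺] / ([Co³⁺]^3); log Q = 8.549.
E = E° − (0.0592/n) log Q = +0.35 − (0.0592/3)(8.549) = +0.181 V.

+0.181 V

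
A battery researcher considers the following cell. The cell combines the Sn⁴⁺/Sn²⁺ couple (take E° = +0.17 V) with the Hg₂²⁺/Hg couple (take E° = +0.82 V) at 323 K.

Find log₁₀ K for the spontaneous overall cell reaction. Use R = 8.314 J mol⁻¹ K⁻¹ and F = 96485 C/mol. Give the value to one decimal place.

Cathode: Hg₂²⁺/Hg; anode: Sn⁴⁺/Sn²⁺. E°cell = (+0.82) − (+0.17) = +0.65 V, with n = 2.
ΔG° = −nFE° = −RT ln K, so ln K = nFE°/(RT) = (2)(96485)(+0.65) / ((8.314)(323)) = 46.708.
log₁₀ K = 46.708 / ln 10 = 20.3.

20.3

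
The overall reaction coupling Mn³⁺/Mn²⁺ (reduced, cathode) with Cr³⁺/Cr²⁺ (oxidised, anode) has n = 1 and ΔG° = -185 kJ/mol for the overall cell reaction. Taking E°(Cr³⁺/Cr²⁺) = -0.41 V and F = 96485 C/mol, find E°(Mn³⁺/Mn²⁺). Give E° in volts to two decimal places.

+1.51 V

E°cell = −ΔG°/(nF) = −(-185×10³)/((1)(96485)) = +1.917 V.
Since Mn³⁺/Mn²⁺ is the cathode and Cr³⁺/Cr²⁺ the anode, E°cell = E°(Mn³⁺/Mn²⁺) − E°(Cr³⁺/Cr²⁺).
So E°(Mn³⁺/Mn²⁺) = E°cell + E°(Cr³⁺/Cr²⁺) = +1.917 + (-0.41) = +1.51 V.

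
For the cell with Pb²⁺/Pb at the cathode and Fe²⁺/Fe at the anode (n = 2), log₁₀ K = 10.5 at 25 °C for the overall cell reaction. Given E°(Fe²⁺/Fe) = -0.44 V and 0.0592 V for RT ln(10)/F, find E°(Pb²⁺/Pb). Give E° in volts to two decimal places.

-0.13 V

E°cell = (0.0592/n)·log K = (0.0592/2)(10.5) = +0.311 V.
Since Pb²⁺/Pb is the cathode and Fe²⁺/Fe the anode, E°cell = E°(Pb²⁺/Pb) − E°(Fe²⁺/Fe).
So E°(Pb²⁺/Pb) = E°cell + E°(Fe²⁺/Fe) = +0.311 + (-0.44) = -0.13 V.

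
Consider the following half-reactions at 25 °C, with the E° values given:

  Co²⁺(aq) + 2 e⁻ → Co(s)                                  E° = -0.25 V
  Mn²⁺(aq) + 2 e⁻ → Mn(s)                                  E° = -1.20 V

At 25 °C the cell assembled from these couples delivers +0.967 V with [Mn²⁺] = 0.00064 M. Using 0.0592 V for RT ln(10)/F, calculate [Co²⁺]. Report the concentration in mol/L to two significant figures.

0.0024 M

Co²⁺/Co is the cathode, Mn²⁺/Mn the anode: E°cell = +0.95 V, n = 2.
Overall reaction: Co²⁺(aq) + Mn(s) → Co(s) + Mn²⁺(aq); Q = [Mn²⁺]^1/[Co²⁺]^1.
From E = E° − (0.0592/n) log Q: log Q = (E° − E)·n/0.0592 = (+0.95 − (+0.967))·2/0.0592 = -0.5743.
So 1·log[Co²⁺] = 1·log(0.00064) − log Q = -3.1938 − (-0.5743) = -2.6195; [Co²⁺] = 10^(-2.6195) ≈ 0.0024 M.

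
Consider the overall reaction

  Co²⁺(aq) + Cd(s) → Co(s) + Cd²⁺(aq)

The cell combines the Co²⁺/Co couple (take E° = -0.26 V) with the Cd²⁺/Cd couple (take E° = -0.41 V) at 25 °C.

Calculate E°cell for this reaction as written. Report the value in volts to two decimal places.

+0.15 V

The Co²⁺/Co couple has the higher reduction potential, so it is the cathode; Cd²⁺/Cd is oxidised at the anode.
E°cell = E°(cathode) − E°(anode) = (-0.26) − (-0.41) = +0.15 V.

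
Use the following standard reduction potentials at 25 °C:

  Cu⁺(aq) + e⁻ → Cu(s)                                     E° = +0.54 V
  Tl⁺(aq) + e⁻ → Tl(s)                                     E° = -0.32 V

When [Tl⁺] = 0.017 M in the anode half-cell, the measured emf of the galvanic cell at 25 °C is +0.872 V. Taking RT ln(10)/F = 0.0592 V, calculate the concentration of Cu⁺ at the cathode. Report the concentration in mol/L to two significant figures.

Cu⁺/Cu is the cathode, Tl⁺/Tl the anode: E°cell = +0.86 V, n = 1.
Overall reaction: Cu⁺(aq) + Tl(s) → Cu(s) + Tl⁺(aq); Q = [Tl⁺]^1/[Cu⁺]^1.
From E = E° − (0.0592/n) log Q: log Q = (E° − E)·n/0.0592 = (+0.86 − (+0.872))·1/0.0592 = -0.2027.
So 1·log[Cu⁺] = 1·log(0.017) − log Q = -1.7696 − (-0.2027) = -1.5669; [Cu⁺] = 10^(-1.5669) ≈ 0.027 M.

0.027 M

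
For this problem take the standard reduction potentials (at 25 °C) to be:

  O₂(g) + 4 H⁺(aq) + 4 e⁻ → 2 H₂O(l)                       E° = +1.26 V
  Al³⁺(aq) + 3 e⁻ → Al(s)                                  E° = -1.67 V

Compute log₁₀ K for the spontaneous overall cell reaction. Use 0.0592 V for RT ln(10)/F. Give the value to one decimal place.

Cathode: O₂/H₂O; anode: Al³⁺/Al. E°cell = +2.93 V, n = 12.
log K = nE°cell / 0.0592 = (12)(+2.93) / 0.0592 = 593.9.

593.9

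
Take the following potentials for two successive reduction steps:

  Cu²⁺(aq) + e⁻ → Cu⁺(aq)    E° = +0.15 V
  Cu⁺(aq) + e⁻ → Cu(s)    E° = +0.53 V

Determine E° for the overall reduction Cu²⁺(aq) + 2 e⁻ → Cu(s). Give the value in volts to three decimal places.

+0.340 V

Adding the free-energy changes (−nFE°) of the two steps gives −n₃FE°₃ = −n₁FE°₁ − n₂FE°₂.
E°₃ = (1×+0.15 + 1×+0.53) / 2 = (+0.680) / 2 = +0.340 V.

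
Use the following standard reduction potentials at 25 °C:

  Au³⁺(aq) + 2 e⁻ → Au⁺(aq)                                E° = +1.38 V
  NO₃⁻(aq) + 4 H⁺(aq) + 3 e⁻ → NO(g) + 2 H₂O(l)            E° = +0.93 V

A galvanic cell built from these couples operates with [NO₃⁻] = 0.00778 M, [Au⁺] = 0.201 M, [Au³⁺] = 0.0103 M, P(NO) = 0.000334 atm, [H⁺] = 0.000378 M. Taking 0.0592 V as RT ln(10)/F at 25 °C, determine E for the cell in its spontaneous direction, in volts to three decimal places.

Au³⁺/Au⁺ is the cathode (higher E°), NO₃⁻/NO the anode: E°cell = +1.38 − (+0.93) = +0.45 V, n = 6.
Overall: 3 Au³⁺(aq) + 2 NO(g) + 4 H₂O(l) → 3 Au⁺(aq) + 2 NO₃⁻(aq) + 8 H⁺(aq)
Q = [Au⁺]^3·[NO₃⁻]^2·[H⁺]^8 / ([Au³⁺]^3·P(NO)^2); log Q = -20.775.
E = E° − (0.0592/n) log Q = +0.45 − (0.0592/6)(-20.775) = +0.655 V.

+0.655 V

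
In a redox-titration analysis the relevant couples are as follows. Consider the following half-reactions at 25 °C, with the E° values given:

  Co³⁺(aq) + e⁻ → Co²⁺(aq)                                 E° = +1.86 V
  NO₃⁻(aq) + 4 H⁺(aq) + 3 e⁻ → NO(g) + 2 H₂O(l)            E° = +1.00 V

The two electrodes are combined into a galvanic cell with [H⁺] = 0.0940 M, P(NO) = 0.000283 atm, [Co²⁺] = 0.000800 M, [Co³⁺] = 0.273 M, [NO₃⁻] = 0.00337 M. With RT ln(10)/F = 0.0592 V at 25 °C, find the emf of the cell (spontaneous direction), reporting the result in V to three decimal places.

+1.070 V

Co³⁺/Co²⁺ is the cathode (higher E°), NO₃⁻/NO the anode: E°cell = +1.86 − (+1.00) = +0.86 V, n = 3.
Overall: 3 Co³⁺(aq) + NO(g) + 2 H₂O(l) → 3 Co²⁺(aq) + NO₃⁻(aq) + 4 H⁺(aq)
Q = [Co²⁺]^3·[NO₃⁻]·[H⁺]^4 / ([Co³⁺]^3·P(NO)); log Q = -10.631.
E = E° − (0.0592/n) log Q = +0.86 − (0.0592/3)(-10.631) = +1.070 V.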